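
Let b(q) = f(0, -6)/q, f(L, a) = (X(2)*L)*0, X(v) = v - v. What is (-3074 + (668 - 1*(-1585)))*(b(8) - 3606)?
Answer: 2960526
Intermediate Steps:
X(v) = 0
f(L, a) = 0 (f(L, a) = (0*L)*0 = 0*0 = 0)
b(q) = 0 (b(q) = 0/q = 0)
(-3074 + (668 - 1*(-1585)))*(b(8) - 3606) = (-3074 + (668 - 1*(-1585)))*(0 - 3606) = (-3074 + (668 + 1585))*(-3606) = (-3074 + 2253)*(-3606) = -821*(-3606) = 2960526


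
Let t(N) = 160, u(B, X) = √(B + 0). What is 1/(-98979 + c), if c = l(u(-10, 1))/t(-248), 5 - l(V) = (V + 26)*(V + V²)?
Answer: -506763680/50158091283157 + 512*I*√10/50158091283157 ≈ -1.0103e-5 + 3.228e-11*I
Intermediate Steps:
u(B, X) = √B
l(V) = 5 - (26 + V)*(V + V²) (l(V) = 5 - (V + 26)*(V + V²) = 5 - (26 + V)*(V + V²))
c = 55/32 - I*√10/10 (c = (5 - (√(-10))³ - 27*(√(-10))² - 26*I*√10)/160 = (5 - (I*√10)³ - 27*(I*√10)² - 26*I*√10)*(1/160) = (5 - (-10)*I*√10 - 27*(-10) - 26*I*√10)*(1/160) = (5 + 10*I*√10 + 270 - 26*I*√10)*(1/160) = (275 - 16*I*√10)*(1/160) = 55/32 - I*√10/10 ≈ 1.7188 - 0.31623*I)
1/(-98979 + c) = 1/(-98979 + (55/32 - I*√10/10)) = 1/(-3167273/32 - I*√10/10)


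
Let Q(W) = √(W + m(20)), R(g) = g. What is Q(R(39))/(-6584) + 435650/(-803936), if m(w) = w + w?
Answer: -217825/401968 - √79/6584 ≈ -0.54325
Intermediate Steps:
m(w) = 2*w
Q(W) = √(40 + W) (Q(W) = √(W + 2*20) = √(W + 40) = √(40 + W))
Q(R(39))/(-6584) + 435650/(-803936) = √(40 + 39)/(-6584) + 435650/(-803936) = √79*(-1/6584) + 435650*(-1/803936) = -√79/6584 - 217825/401968 = -217825/401968 - √79/6584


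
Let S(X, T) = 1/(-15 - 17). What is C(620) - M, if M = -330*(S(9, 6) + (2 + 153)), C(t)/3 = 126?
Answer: 824283/16 ≈ 51518.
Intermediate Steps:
S(X, T) = -1/32 (S(X, T) = 1/(-32) = -1/32)
C(t) = 378 (C(t) = 3*126 = 378)
M = -818235/16 (M = -330*(-1/32 + (2 + 153)) = -330*(-1/32 + 155) = -330*4959/32 = -818235/16 ≈ -51140.)
C(620) - M = 378 - 1*(-818235/16) = 378 + 818235/16 = 824283/16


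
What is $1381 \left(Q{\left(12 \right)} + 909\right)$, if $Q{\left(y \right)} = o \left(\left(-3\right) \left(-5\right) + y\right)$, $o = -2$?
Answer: $1180755$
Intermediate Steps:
$Q{\left(y \right)} = -30 - 2 y$ ($Q{\left(y \right)} = - 2 \left(\left(-3\right) \left(-5\right) + y\right) = - 2 \left(15 + y\right) = -30 - 2 y$)
$1381 \left(Q{\left(12 \right)} + 909\right) = 1381 \left(\left(-30 - 24\right) + 909\right) = 1381 \left(-54 + 909\right) = 1381 \cdot 855 = 1180755$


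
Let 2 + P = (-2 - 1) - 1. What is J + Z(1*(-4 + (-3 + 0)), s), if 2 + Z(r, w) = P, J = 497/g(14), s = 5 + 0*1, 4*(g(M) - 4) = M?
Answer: 874/15 ≈ 58.267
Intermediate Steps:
P = -6 (P = -2 + ((-2 - 1) - 1) = -2 + (-3 - 1) = -2 - 4 = -6)
g(M) = 4 + M/4
s = 5 (s = 5 + 0 = 5)
J = 994/15 (J = 497/(4 + (¼)*14) = 497/(4 + 7/2) = 497/(15/2) = 497*(2/15) = 994/15 ≈ 66.267)
Z(r, w) = -8 (Z(r, w) = -2 - 6 = -8)
J + Z(1*(-4 + (-3 + 0)), s) = 994/15 - 8 = 874/15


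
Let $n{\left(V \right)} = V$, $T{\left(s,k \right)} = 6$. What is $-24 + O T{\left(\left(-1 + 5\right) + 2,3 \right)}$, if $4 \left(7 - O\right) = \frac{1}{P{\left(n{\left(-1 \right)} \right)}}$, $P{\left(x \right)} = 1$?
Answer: $\frac{33}{2} \approx 16.5$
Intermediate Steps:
$O = \frac{27}{4}$ ($O = 7 - \frac{1}{4 \cdot 1} = 7 - \frac{1}{4} = \frac{27}{4} \approx 6.75$)
$-24 + O T{\left(\left(-1 + 5\right) + 2,3 \right)} = -24 + \frac{27}{4} \cdot 6 = -24 + \frac{81}{2} = \frac{33}{2}$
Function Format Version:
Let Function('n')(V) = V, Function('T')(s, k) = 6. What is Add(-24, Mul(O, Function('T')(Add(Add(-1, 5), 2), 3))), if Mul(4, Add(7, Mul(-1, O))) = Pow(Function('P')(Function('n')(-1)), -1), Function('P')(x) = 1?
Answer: Rational(33, 2) ≈ 16.500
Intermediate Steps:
O = Rational(27, 4) (O = Add(7, Mul(Rational(-1, 4), Pow(1, -1))) = Add(7, Mul(Rational(-1, 4), 1)) = Add(7, Rational(-1, 4)) = Rational(27, 4) ≈ 6.7500)
Add(-24, Mul(O, Function('T')(Add(Add(-1, 5), 2), 3))) = Add(-24, Mul(Rational(27, 4), 6)) = Add(-24, Rational(81, 2)) = Rational(33, 2)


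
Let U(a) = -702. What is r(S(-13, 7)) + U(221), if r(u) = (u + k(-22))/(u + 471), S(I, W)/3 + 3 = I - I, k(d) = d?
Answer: -324355/462 ≈ -702.07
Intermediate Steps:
S(I, W) = -9 (S(I, W) = -9 + 3*(I - I) = -9 + 3*0 = -9 + 0 = -9)
r(u) = (-22 + u)/(471 + u) (r(u) = (u - 22)/(u + 471) = (-22 + u)/(471 + u))
r(S(-13, 7)) + U(221) = (-22 - 9)/(471 - 9) - 702 = -31/462 - 702 = -324355/462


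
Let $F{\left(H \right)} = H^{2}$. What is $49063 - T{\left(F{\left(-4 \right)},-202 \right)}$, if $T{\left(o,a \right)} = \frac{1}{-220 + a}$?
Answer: $\frac{20704587}{422} \approx 49063.0$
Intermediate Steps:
$49063 - T{\left(F{\left(-4 \right)},-202 \right)} = 49063 - \frac{1}{-220 - 202} = 49063 - \frac{1}{-422} = 49063 - - \frac{1}{422} = 49063 + \frac{1}{422} = \frac{20704587}{422}$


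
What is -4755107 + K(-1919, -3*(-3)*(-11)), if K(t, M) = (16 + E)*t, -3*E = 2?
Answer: -14353595/3 ≈ -4.7845e+6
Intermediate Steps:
E = -⅔ (E = -⅓*2 = -⅔ ≈ -0.66667)
K(t, M) = 46*t/3 (K(t, M) = (16 - ⅔)*t = 46*t/3)
-4755107 + K(-1919, -3*(-3)*(-11)) = -4755107 + (46/3)*(-1919) = -4755107 - 88274/3 = -14353595/3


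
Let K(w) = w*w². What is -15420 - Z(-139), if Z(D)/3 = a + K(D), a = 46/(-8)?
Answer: 32165817/4 ≈ 8.0415e+6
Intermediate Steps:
K(w) = w³
a = -23/4 (a = 46*(-⅛) = -23/4 ≈ -5.7500)
Z(D) = -69/4 + 3*D³ (Z(D) = 3*(-23/4 + D³) = -69/4 + 3*D³)
-15420 - Z(-139) = -15420 - (-69/4 + 3*(-139)³) = -15420 - (-69/4 + 3*(-2685619)) = -15420 - (-69/4 - 8056857) = -15420 - 1*(-32227497/4) = -15420 + 32227497/4 = 32165817/4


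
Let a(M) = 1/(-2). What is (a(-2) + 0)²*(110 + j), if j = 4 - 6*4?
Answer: 45/2 ≈ 22.500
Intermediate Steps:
a(M) = -½
j = -20 (j = 4 - 24 = -20)
(a(-2) + 0)²*(110 + j) = (-½ + 0)²*(110 - 20) = (-½)²*90 = (¼)*90 = 45/2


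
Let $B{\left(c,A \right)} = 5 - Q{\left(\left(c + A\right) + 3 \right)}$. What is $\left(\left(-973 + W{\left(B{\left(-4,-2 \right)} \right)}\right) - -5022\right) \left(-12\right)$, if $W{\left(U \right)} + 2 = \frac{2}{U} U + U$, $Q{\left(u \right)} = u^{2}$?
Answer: $-48540$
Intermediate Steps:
$B{\left(c,A \right)} = 5 - \left(3 + A + c\right)^{2}$ ($B{\left(c,A \right)} = 5 - \left(\left(c + A\right) + 3\right)^{2} = 5 - \left(\left(A + c\right) + 3\right)^{2} = 5 - \left(3 + A + c\right)^{2}$)
$W{\left(U \right)} = U$ ($W{\left(U \right)} = -2 + \left(\frac{2}{U} U + U\right) = -2 + \left(2 + U\right) = U$)
$\left(\left(-973 + W{\left(B{\left(-4,-2 \right)} \right)}\right) - -5022\right) \left(-12\right) = \left(\left(-973 + \left(5 - \left(3 - 2 - 4\right)^{2}\right)\right) - -5022\right) \left(-12\right) = \left(\left(-973 + \left(5 - \left(-3\right)^{2}\right)\right) + 5022\right) \left(-12\right) = \left(\left(-973 + \left(5 - 9\right)\right) + 5022\right) \left(-12\right) = \left(\left(-973 - 4\right) + 5022\right) \left(-12\right) = \left(-977 + 5022\right) \left(-12\right) = 4045 \left(-12\right) = -48540$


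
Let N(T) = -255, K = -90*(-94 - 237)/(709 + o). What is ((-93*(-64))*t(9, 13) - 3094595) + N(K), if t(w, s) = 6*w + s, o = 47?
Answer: -2696066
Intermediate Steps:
t(w, s) = s + 6*w
K = 1655/42 (K = -90*(-94 - 237)/(709 + 47) = -90/(756/(-331)) = -90/(756*(-1/331)) = -90/(-756/331) = -90*(-331/756) = 1655/42 ≈ 39.405)
((-93*(-64))*t(9, 13) - 3094595) + N(K) = ((-93*(-64))*(13 + 6*9) - 3094595) - 255 = (5952*(13 + 54) - 3094595) - 255 = (5952*67 - 3094595) - 255 = (398784 - 3094595) - 255 = -2695811 - 255 = -2696066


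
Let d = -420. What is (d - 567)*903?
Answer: -891261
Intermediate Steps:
(d - 567)*903 = (-420 - 567)*903 = -987*903 = -891261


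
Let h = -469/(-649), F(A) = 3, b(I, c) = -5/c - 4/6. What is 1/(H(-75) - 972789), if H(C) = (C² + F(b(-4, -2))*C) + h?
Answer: -649/627834992 ≈ -1.0337e-6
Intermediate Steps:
b(I, c) = -⅔ - 5/c (b(I, c) = -5/c - 4*⅙ = -5/c - ⅔ = -⅔ - 5/c)
h = 469/649 (h = -469*(-1/649) = 469/649 ≈ 0.72265)
H(C) = 469/649 + C² + 3*C (H(C) = (C² + 3*C) + 469/649 = 469/649 + C² + 3*C)
1/(H(-75) - 972789) = 1/((469/649 + (-75)² + 3*(-75)) - 972789) = 1/((469/649 + 5625 - 225) - 972789) = 1/(3505069/649 - 972789) = 1/(-627834992/649) = -649/627834992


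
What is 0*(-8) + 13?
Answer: 13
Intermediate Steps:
0*(-8) + 13 = 0 + 13 = 13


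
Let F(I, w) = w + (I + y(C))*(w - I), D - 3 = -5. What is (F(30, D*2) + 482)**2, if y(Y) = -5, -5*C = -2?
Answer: 138384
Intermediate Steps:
D = -2 (D = 3 - 5 = -2)
C = 2/5 (C = -1/5*(-2) = 2/5 ≈ 0.40000)
F(I, w) = w + (-5 + I)*(w - I) (F(I, w) = w + (I - 5)*(w - I) = w + (-5 + I)*(w - I))
(F(30, D*2) + 482)**2 = ((-1*30**2 - (-8)*2 + 5*30 + 30*(-2*2)) + 482)**2 = ((-1*900 - 4*(-4) + 150 + 30*(-4)) + 482)**2 = ((-900 + 16 + 150 - 120) + 482)**2 = (-854 + 482)**2 = (-372)**2 = 138384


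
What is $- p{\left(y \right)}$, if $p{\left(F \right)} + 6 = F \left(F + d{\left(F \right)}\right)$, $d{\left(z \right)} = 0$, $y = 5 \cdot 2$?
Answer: $-94$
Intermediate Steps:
$y = 10$
$p{\left(F \right)} = -6 + F^{2}$ ($p{\left(F \right)} = -6 + F \left(F + 0\right) = -6 + F F = -6 + F^{2}$)
$- p{\left(y \right)} = - (-6 + 10^{2}) = - (-6 + 100) = \left(-1\right) 94 = -94$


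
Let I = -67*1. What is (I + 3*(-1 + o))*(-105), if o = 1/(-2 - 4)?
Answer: 14805/2 ≈ 7402.5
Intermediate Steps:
I = -67
o = -⅙ (o = 1/(-6) = -⅙ ≈ -0.16667)
(I + 3*(-1 + o))*(-105) = (-67 + 3*(-1 - ⅙))*(-105) = (-67 + 3*(-7/6))*(-105) = (-67 - 7/2)*(-105) = -141/2*(-105) = 14805/2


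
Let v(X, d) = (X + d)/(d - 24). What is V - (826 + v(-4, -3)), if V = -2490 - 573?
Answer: -105010/27 ≈ -3889.3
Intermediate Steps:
v(X, d) = (X + d)/(-24 + d)
V = -3063
V - (826 + v(-4, -3)) = -3063 - (826 + (-4 - 3)/(-24 - 3)) = -3063 - (826 - 7/(-27)) = -3063 - (826 - 1/27*(-7)) = -3063 - (826 + 7/27) = -3063 - 1*22309/27 = -3063 - 22309/27 = -105010/27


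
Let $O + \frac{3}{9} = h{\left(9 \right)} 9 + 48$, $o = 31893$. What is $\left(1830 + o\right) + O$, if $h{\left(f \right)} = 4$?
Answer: $\frac{101420}{3} \approx 33807.0$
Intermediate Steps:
$O = \frac{251}{3}$ ($O = - \frac{1}{3} + \left(4 \cdot 9 + 48\right) = - \frac{1}{3} + \left(36 + 48\right) = - \frac{1}{3} + 84 = \frac{251}{3} \approx 83.667$)
$\left(1830 + o\right) + O = \left(1830 + 31893\right) + \frac{251}{3} = 33723 + \frac{251}{3} = \frac{101420}{3}$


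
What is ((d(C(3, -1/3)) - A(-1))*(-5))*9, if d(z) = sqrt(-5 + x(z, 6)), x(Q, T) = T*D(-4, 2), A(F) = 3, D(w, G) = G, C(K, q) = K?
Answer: 135 - 45*sqrt(7) ≈ 15.941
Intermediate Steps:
x(Q, T) = 2*T (x(Q, T) = T*2 = 2*T)
d(z) = sqrt(7) (d(z) = sqrt(-5 + 2*6) = sqrt(-5 + 12) = sqrt(7))
((d(C(3, -1/3)) - A(-1))*(-5))*9 = ((sqrt(7) - 1*3)*(-5))*9 = ((sqrt(7) - 3)*(-5))*9 = ((-3 + sqrt(7))*(-5))*9 = (15 - 5*sqrt(7))*9 = 135 - 45*sqrt(7)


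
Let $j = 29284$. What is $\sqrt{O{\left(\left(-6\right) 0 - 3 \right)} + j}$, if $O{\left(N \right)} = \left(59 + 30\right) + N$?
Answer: $\sqrt{29370} \approx 171.38$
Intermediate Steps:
$O{\left(N \right)} = 89 + N$
$\sqrt{O{\left(\left(-6\right) 0 - 3 \right)} + j} = \sqrt{\left(89 - 3\right) + 29284} = \sqrt{86 + 29284} = \sqrt{29370}$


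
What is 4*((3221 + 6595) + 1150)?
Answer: 43864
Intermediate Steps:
4*((3221 + 6595) + 1150) = 4*(9816 + 1150) = 4*10966 = 43864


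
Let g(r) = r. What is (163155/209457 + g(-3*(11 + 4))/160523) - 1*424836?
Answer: -4761364252248232/11207555337 ≈ -4.2484e+5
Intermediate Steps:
(163155/209457 + g(-3*(11 + 4))/160523) - 1*424836 = (163155/209457 - 3*(11 + 4)/160523) - 1*424836 = (163155*(1/209457) - 3*15*(1/160523)) - 424836 = (54385/69819 - 45*1/160523) - 424836 = (54385/69819 - 45/160523) - 424836 = 8726901500/11207555337 - 424836 = -4761364252248232/11207555337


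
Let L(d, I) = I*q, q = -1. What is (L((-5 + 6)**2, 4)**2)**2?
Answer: 256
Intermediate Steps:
L(d, I) = -I (L(d, I) = I*(-1) = -I)
(L((-5 + 6)**2, 4)**2)**2 = ((-1*4)**2)**2 = ((-4)**2)**2 = 16**2 = 256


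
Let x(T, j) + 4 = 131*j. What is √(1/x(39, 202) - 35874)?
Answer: I*√25112724231278/26458 ≈ 189.4*I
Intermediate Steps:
x(T, j) = -4 + 131*j
√(1/x(39, 202) - 35874) = √(1/(-4 + 131*202) - 35874) = √(1/(-4 + 26462) - 35874) = √(1/26458 - 35874) = √(-949154291/26458) = I*√25112724231278/26458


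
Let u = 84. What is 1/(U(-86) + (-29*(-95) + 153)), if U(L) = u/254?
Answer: 127/369358 ≈ 0.00034384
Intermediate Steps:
U(L) = 42/127 (U(L) = 84/254 = 84*(1/254) = 42/127)
1/(U(-86) + (-29*(-95) + 153)) = 1/(42/127 + (-29*(-95) + 153)) = 1/(42/127 + (2755 + 153)) = 1/(42/127 + 2908) = 1/(369358/127) = 127/369358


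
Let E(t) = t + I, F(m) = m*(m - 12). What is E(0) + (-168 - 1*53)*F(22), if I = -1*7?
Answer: -48627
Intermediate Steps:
F(m) = m*(-12 + m)
I = -7
E(t) = -7 + t (E(t) = t - 7 = -7 + t)
E(0) + (-168 - 1*53)*F(22) = (-7 + 0) + (-168 - 1*53)*(22*(-12 + 22)) = -7 + (-168 - 53)*(22*10) = -7 - 221*220 = -7 - 48620 = -48627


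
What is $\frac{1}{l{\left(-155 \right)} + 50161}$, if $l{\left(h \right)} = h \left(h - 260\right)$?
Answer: $\frac{1}{114486} \approx 8.7347 \cdot 10^{-6}$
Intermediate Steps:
$l{\left(h \right)} = h \left(-260 + h\right)$
$\frac{1}{l{\left(-155 \right)} + 50161} = \frac{1}{- 155 \left(-260 - 155\right) + 50161} = \frac{1}{\left(-155\right) \left(-415\right) + 50161} = \frac{1}{64325 + 50161} = \frac{1}{114486}$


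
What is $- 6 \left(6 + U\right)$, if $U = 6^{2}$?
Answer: $-252$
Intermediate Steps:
$U = 36$
$- 6 \left(6 + U\right) = - 6 \left(6 + 36\right) = \left(-6\right) 42 = -252$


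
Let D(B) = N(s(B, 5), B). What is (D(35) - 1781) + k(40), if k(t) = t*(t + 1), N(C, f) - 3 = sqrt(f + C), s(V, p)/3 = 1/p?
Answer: -138 + sqrt(890)/5 ≈ -132.03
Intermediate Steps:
s(V, p) = 3/p
N(C, f) = 3 + sqrt(C + f) (N(C, f) = 3 + sqrt(f + C) = 3 + sqrt(C + f))
k(t) = t*(1 + t)
D(B) = 3 + sqrt(3/5 + B)
(D(35) - 1781) + k(40) = ((3 + sqrt(15 + 25*35)/5) - 1781) + 40*(1 + 40) = ((3 + sqrt(15 + 875)/5) - 1781) + 40*41 = ((3 + sqrt(890)/5) - 1781) + 1640 = (-1778 + sqrt(890)/5) + 1640 = -138 + sqrt(890)/5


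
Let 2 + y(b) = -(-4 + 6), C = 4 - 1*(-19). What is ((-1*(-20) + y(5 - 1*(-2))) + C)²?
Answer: 1521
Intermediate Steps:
C = 23 (C = 4 + 19 = 23)
y(b) = -4 (y(b) = -2 - (-4 + 6) = -2 - 1*2 = -2 - 2 = -4)
((-1*(-20) + y(5 - 1*(-2))) + C)² = ((-1*(-20) - 4) + 23)² = ((20 - 4) + 23)² = (16 + 23)² = 39² = 1521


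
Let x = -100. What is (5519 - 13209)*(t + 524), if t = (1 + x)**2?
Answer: -79399250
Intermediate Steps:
t = 9801 (t = (1 - 100)**2 = (-99)**2 = 9801)
(5519 - 13209)*(t + 524) = (5519 - 13209)*(9801 + 524) = -7690*10325 = -79399250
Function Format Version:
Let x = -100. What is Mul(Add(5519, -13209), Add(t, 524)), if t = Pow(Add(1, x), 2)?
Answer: -79399250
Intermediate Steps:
t = 9801 (t = Pow(Add(1, -100), 2) = Pow(-99, 2) = 9801)
Mul(Add(5519, -13209), Add(t, 524)) = Mul(Add(5519, -13209), Add(9801, 524)) = Mul(-7690, 10325) = -79399250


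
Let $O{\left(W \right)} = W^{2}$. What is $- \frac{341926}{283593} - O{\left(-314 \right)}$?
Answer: $- \frac{27961477354}{283593} \approx -98597.0$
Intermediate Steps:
$- \frac{341926}{283593} - O{\left(-314 \right)} = - \frac{341926}{283593} - \left(-314\right)^{2} = \left(-341926\right) \frac{1}{283593} - 98596 = - \frac{341926}{283593} - 98596 = - \frac{27961477354}{283593}$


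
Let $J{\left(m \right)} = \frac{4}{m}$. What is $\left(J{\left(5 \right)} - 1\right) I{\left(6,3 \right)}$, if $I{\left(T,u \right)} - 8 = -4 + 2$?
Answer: $- \frac{6}{5} \approx -1.2$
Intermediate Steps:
$I{\left(T,u \right)} = 6$ ($I{\left(T,u \right)} = 8 + \left(-4 + 2\right) = 8 - 2 = 6$)
$\left(J{\left(5 \right)} - 1\right) I{\left(6,3 \right)} = \left(\frac{4}{5} - 1\right) 6 = \left(- \frac{1}{5}\right) 6 = - \frac{6}{5}$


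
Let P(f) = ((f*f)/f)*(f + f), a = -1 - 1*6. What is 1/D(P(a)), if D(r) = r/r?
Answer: 1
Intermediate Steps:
a = -7 (a = -1 - 6 = -7)
P(f) = 2*f² (P(f) = (f²/f)*(2*f) = f*(2*f) = 2*f²)
D(r) = 1
1/D(P(a)) = 1/1 = 1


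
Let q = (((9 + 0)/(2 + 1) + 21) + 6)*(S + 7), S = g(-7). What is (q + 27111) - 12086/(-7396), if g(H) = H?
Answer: 100262521/3698 ≈ 27113.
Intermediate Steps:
S = -7
q = 0 (q = (((9 + 0)/(2 + 1) + 21) + 6)*(-7 + 7) = ((9/3 + 21) + 6)*0 = ((9*(⅓) + 21) + 6)*0 = ((3 + 21) + 6)*0 = (24 + 6)*0 = 30*0 = 0)
(q + 27111) - 12086/(-7396) = (0 + 27111) - 12086/(-7396) = 27111 - 12086*(-1/7396) = 27111 + 6043/3698 = 100262521/3698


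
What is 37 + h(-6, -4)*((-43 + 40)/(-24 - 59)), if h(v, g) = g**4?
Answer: 3839/83 ≈ 46.253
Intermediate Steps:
37 + h(-6, -4)*((-43 + 40)/(-24 - 59)) = 37 + (-4)**4*((-43 + 40)/(-24 - 59)) = 37 + 256*(-3/(-83)) = 37 + 256*(-3*(-1/83)) = 37 + 256*(3/83) = 37 + 768/83 = 3839/83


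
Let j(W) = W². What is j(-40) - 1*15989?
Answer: -14389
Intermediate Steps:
j(-40) - 1*15989 = (-40)² - 1*15989 = 1600 - 15989 = -14389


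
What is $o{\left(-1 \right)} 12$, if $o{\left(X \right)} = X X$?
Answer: $12$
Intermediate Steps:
$o{\left(X \right)} = X^{2}$
$o{\left(-1 \right)} 12 = \left(-1\right)^{2} \cdot 12 = 1 \cdot 12 = 12$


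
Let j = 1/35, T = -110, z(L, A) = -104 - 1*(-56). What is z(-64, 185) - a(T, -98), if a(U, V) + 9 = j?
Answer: -1366/35 ≈ -39.029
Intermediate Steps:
z(L, A) = -48 (z(L, A) = -104 + 56 = -48)
j = 1/35 ≈ 0.028571
a(U, V) = -314/35 (a(U, V) = -9 + 1/35 = -314/35)
z(-64, 185) - a(T, -98) = -48 - 1*(-314/35) = -48 + 314/35 = -1366/35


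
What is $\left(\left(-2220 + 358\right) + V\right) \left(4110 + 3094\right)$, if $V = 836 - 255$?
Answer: $-9228324$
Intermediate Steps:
$V = 581$ ($V = 836 - 255 = 581$)
$\left(\left(-2220 + 358\right) + V\right) \left(4110 + 3094\right) = \left(\left(-2220 + 358\right) + 581\right) \left(4110 + 3094\right) = \left(-1862 + 581\right) 7204 = \left(-1281\right) 7204 = -9228324$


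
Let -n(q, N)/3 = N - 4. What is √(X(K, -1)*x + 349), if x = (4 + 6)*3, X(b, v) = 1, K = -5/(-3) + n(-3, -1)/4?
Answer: √379 ≈ 19.468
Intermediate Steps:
n(q, N) = 12 - 3*N (n(q, N) = -3*(N - 4) = -3*(-4 + N) = 12 - 3*N)
K = 65/12 (K = -5/(-3) + (12 - 3*(-1))/4 = -5*(-⅓) + (12 + 3)*(¼) = 5/3 + 15*(¼) = 5/3 + 15/4 = 65/12 ≈ 5.4167)
x = 30 (x = 10*3 = 30)
√(X(K, -1)*x + 349) = √(1*30 + 349) = √(30 + 349) = √379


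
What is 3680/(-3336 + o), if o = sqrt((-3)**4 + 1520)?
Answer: -2455296/2225459 - 736*sqrt(1601)/2225459 ≈ -1.1165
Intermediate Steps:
o = sqrt(1601) (o = sqrt(81 + 1520) = sqrt(1601) ≈ 40.013)
3680/(-3336 + o) = 3680/(-3336 + sqrt(1601))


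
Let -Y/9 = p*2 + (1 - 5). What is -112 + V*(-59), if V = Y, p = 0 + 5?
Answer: 3074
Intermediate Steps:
p = 5
Y = -54 (Y = -9*(5*2 + (1 - 5)) = -9*(10 - 4) = -9*6 = -54)
V = -54
-112 + V*(-59) = -112 - 54*(-59) = -112 + 3186 = 3074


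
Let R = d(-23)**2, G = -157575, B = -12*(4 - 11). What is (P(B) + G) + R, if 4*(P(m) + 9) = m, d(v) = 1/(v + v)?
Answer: -333403307/2116 ≈ -1.5756e+5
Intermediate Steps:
d(v) = 1/(2*v)
B = 84 (B = -12*(-7) = 84)
P(m) = -9 + m/4
R = 1/2116 (R = ((1/2)/(-23))**2 = ((1/2)*(-1/23))**2 = (-1/46)**2 = 1/2116 ≈ 0.00047259)
(P(B) + G) + R = ((-9 + (1/4)*84) - 157575) + 1/2116 = ((-9 + 21) - 157575) + 1/2116 = (12 - 157575) + 1/2116 = -157563 + 1/2116 = -333403307/2116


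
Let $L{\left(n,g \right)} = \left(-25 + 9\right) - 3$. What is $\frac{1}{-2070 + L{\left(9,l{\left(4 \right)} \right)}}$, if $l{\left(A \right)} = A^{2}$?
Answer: $- \frac{1}{2089} \approx -0.0004787$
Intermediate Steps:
$L{\left(n,g \right)} = -19$ ($L{\left(n,g \right)} = -16 - 3 = -19$)
$\frac{1}{-2070 + L{\left(9,l{\left(4 \right)} \right)}} = \frac{1}{-2070 - 19} = \frac{1}{-2089} = - \frac{1}{2089}$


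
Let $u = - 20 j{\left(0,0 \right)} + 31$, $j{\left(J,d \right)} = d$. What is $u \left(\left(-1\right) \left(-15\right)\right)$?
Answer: $465$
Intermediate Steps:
$u = 31$ ($u = \left(-20\right) 0 + 31 = 0 + 31 = 31$)
$u \left(\left(-1\right) \left(-15\right)\right) = 31 \left(\left(-1\right) \left(-15\right)\right) = 31 \cdot 15 = 465$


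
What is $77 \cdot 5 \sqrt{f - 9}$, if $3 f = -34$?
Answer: $\frac{385 i \sqrt{183}}{3} \approx 1736.1 i$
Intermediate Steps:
$f = - \frac{34}{3}$ ($f = \frac{1}{3} \left(-34\right) = - \frac{34}{3} \approx -11.333$)
$77 \cdot 5 \sqrt{f - 9} = 77 \cdot 5 \sqrt{- \frac{34}{3} - 9} = 385 \sqrt{- \frac{61}{3}} = 385 \frac{i \sqrt{183}}{3} = \frac{385 i \sqrt{183}}{3}$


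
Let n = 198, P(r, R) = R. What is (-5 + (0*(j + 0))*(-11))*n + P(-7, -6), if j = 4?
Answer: -996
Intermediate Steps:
(-5 + (0*(j + 0))*(-11))*n + P(-7, -6) = (-5 + (0*(4 + 0))*(-11))*198 - 6 = (-5 + (0*4)*(-11))*198 - 6 = (-5 + 0*(-11))*198 - 6 = (-5 + 0)*198 - 6 = -5*198 - 6 = -990 - 6 = -996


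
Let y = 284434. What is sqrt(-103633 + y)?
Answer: 3*sqrt(20089) ≈ 425.21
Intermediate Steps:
sqrt(-103633 + y) = sqrt(-103633 + 284434) = sqrt(180801) = 3*sqrt(20089)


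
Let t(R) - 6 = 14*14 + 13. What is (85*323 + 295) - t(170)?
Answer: 27535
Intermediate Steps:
t(R) = 215 (t(R) = 6 + (14*14 + 13) = 6 + (196 + 13) = 6 + 209 = 215)
(85*323 + 295) - t(170) = (85*323 + 295) - 1*215 = (27455 + 295) - 215 = 27750 - 215 = 27535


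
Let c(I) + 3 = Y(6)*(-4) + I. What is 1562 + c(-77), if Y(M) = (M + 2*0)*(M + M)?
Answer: 1194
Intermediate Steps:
Y(M) = 2*M² (Y(M) = (M + 0)*(2*M) = M*(2*M) = 2*M²)
c(I) = -291 + I (c(I) = -3 + ((2*6²)*(-4) + I) = -3 + ((2*36)*(-4) + I) = -3 + (72*(-4) + I) = -3 + (-288 + I) = -291 + I)
1562 + c(-77) = 1562 + (-291 - 77) = 1562 - 368 = 1194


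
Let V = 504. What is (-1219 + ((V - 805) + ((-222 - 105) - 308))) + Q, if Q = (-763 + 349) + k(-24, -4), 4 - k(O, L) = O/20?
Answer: -12819/5 ≈ -2563.8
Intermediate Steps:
k(O, L) = 4 - O/20
Q = -2044/5 (Q = (-763 + 349) + (4 - 1/20*(-24)) = -414 + (4 + 6/5) = -414 + 26/5 = -2044/5 ≈ -408.80)
(-1219 + ((V - 805) + ((-222 - 105) - 308))) + Q = (-1219 + ((504 - 805) + ((-222 - 105) - 308))) - 2044/5 = (-1219 + (-301 + (-327 - 308))) - 2044/5 = (-1219 + (-301 - 635)) - 2044/5 = (-1219 - 936) - 2044/5 = -2155 - 2044/5 = -12819/5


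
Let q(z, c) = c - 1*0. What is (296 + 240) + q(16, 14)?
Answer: 550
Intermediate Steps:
q(z, c) = c (q(z, c) = c + 0 = c)
(296 + 240) + q(16, 14) = (296 + 240) + 14 = 536 + 14 = 550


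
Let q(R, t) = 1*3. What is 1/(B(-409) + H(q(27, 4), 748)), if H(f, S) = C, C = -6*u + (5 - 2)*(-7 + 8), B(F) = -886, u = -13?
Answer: -1/805 ≈ -0.0012422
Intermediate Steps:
q(R, t) = 3
C = 81 (C = -6*(-13) + (5 - 2)*(-7 + 8) = 78 + 3*1 = 78 + 3 = 81)
H(f, S) = 81
1/(B(-409) + H(q(27, 4), 748)) = 1/(-886 + 81) = 1/(-805) = -1/805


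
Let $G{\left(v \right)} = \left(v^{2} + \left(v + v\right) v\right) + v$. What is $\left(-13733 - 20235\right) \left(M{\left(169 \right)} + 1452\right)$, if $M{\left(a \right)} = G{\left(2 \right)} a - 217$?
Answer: $-122318768$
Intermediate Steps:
$G{\left(v \right)} = v + 3 v^{2}$ ($G{\left(v \right)} = \left(v^{2} + 2 v v\right) + v = \left(v^{2} + 2 v^{2}\right) + v = 3 v^{2} + v = v + 3 v^{2}$)
$M{\left(a \right)} = -217 + 14 a$ ($M{\left(a \right)} = 2 \left(1 + 3 \cdot 2\right) a - 217 = 2 \left(1 + 6\right) a - 217 = 2 \cdot 7 a - 217 = 14 a - 217 = -217 + 14 a$)
$\left(-13733 - 20235\right) \left(M{\left(169 \right)} + 1452\right) = \left(-13733 - 20235\right) \left(\left(-217 + 14 \cdot 169\right) + 1452\right) = - 33968 \left(\left(-217 + 2366\right) + 1452\right) = - 33968 \left(2149 + 1452\right) = \left(-33968\right) 3601 = -122318768$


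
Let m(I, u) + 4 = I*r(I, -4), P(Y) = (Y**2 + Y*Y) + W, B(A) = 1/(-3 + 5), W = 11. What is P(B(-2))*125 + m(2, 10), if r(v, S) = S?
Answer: 2851/2 ≈ 1425.5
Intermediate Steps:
B(A) = 1/2
P(Y) = 11 + 2*Y**2 (P(Y) = (Y**2 + Y*Y) + 11 = (Y**2 + Y**2) + 11 = 2*Y**2 + 11 = 11 + 2*Y**2)
m(I, u) = -4 - 4*I (m(I, u) = -4 + I*(-4) = -4 - 4*I)
P(B(-2))*125 + m(2, 10) = (11 + 2*(1/2)**2)*125 + (-4 - 4*2) = (11 + 2*(1/4))*125 + (-4 - 8) = (11 + 1/2)*125 - 12 = (23/2)*125 - 12 = 2875/2 - 12 = 2851/2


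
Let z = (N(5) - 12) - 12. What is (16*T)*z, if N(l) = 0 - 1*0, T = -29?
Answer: 11136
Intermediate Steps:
N(l) = 0 (N(l) = 0 + 0 = 0)
z = -24 (z = (0 - 12) - 12 = -12 - 12 = -24)
(16*T)*z = (16*(-29))*(-24) = -464*(-24) = 11136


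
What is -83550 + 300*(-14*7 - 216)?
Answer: -177750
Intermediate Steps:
-83550 + 300*(-14*7 - 216) = -83550 + 300*(-98 - 216) = -83550 + 300*(-314) = -83550 - 94200 = -177750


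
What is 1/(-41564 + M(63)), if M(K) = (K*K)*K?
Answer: 1/208483 ≈ 4.7966e-6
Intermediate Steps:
M(K) = K³ (M(K) = K²*K = K³)
1/(-41564 + M(63)) = 1/(-41564 + 63³) = 1/(-41564 + 250047) = 1/208483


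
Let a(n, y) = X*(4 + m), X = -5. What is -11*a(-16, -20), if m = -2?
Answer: 110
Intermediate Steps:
a(n, y) = -10 (a(n, y) = -5*(4 - 2) = -5*2 = -10)
-11*a(-16, -20) = -11*(-10) = 110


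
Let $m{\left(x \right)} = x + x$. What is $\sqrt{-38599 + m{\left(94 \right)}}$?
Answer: $i \sqrt{38411} \approx 195.99 i$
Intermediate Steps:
$m{\left(x \right)} = 2 x$
$\sqrt{-38599 + m{\left(94 \right)}} = \sqrt{-38599 + 2 \cdot 94} = \sqrt{-38599 + 188} = \sqrt{-38411} = i \sqrt{38411}$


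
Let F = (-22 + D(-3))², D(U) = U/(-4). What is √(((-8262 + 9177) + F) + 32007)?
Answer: √533977/4 ≈ 182.68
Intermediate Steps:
D(U) = -U/4 (D(U) = U*(-¼) = -U/4)
F = 7225/16 (F = (-22 - ¼*(-3))² = (-22 + ¾)² = (-85/4)² = 7225/16 ≈ 451.56)
√(((-8262 + 9177) + F) + 32007) = √(((-8262 + 9177) + 7225/16) + 32007) = √((915 + 7225/16) + 32007) = √(21865/16 + 32007) = √(533977/16) = √533977/4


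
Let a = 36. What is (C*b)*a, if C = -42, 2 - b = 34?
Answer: 48384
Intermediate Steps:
b = -32 (b = 2 - 1*34 = 2 - 34 = -32)
(C*b)*a = -42*(-32)*36 = 1344*36 = 48384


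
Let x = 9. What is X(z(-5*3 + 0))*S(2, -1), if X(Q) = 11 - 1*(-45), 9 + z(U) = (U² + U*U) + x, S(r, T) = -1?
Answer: -56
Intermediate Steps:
z(U) = 2*U² (z(U) = -9 + ((U² + U*U) + 9) = -9 + ((U² + U²) + 9) = -9 + (2*U² + 9) = -9 + (9 + 2*U²) = 2*U²)
X(Q) = 56 (X(Q) = 11 + 45 = 56)
X(z(-5*3 + 0))*S(2, -1) = 56*(-1) = -56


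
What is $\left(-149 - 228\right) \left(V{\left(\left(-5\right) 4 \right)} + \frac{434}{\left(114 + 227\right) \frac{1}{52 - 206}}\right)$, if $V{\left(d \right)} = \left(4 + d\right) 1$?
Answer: $79924$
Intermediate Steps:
$V{\left(d \right)} = 4 + d$
$\left(-149 - 228\right) \left(V{\left(\left(-5\right) 4 \right)} + \frac{434}{\left(114 + 227\right) \frac{1}{52 - 206}}\right) = \left(-149 - 228\right) \left(\left(4 - 20\right) + \frac{434}{\left(114 + 227\right) \frac{1}{52 - 206}}\right) = - 377 \left(\left(4 - 20\right) + \frac{434}{341 \frac{1}{-154}}\right) = - 377 \left(-16 + \frac{434}{341 \left(- \frac{1}{154}\right)}\right) = - 377 \left(-16 + \frac{434}{- \frac{31}{14}}\right) = - 377 \left(-16 + 434 \left(- \frac{14}{31}\right)\right) = - 377 \left(-16 - 196\right) = \left(-377\right) \left(-212\right) = 79924$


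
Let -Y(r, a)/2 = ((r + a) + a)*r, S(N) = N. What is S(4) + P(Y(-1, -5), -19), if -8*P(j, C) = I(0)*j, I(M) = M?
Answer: 4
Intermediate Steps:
Y(r, a) = -2*r*(r + 2*a) (Y(r, a) = -2*((r + a) + a)*r = -2*((a + r) + a)*r = -2*(r + 2*a)*r = -2*r*(r + 2*a))
P(j, C) = 0 (P(j, C) = -0*j = -1/8*0 = 0)
S(4) + P(Y(-1, -5), -19) = 4 + 0 = 4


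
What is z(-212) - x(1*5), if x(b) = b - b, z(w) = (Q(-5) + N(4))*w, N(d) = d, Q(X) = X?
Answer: 212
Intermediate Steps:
z(w) = -w (z(w) = (-5 + 4)*w = -w)
x(b) = 0
z(-212) - x(1*5) = -1*(-212) - 1*0 = 212 + 0 = 212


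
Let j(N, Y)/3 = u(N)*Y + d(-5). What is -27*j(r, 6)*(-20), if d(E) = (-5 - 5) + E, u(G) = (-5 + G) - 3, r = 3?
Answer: -72900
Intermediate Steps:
u(G) = -8 + G
d(E) = -10 + E
j(N, Y) = -45 + 3*Y*(-8 + N) (j(N, Y) = 3*((-8 + N)*Y + (-10 - 5)) = 3*(Y*(-8 + N) - 15) = 3*(-15 + Y*(-8 + N)) = -45 + 3*Y*(-8 + N))
-27*j(r, 6)*(-20) = -27*(-45 + 3*6*(-8 + 3))*(-20) = -27*(-45 + 3*6*(-5))*(-20) = -27*(-45 - 90)*(-20) = -27*(-135)*(-20) = 3645*(-20) = -72900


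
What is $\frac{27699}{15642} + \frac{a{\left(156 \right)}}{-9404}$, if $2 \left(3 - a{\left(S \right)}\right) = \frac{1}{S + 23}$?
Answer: $\frac{15539259317}{8776809624} \approx 1.7705$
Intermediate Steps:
$a{\left(S \right)} = 3 - \frac{1}{2 \left(23 + S\right)}$ ($a{\left(S \right)} = 3 - \frac{1}{2 \left(S + 23\right)} = 3 - \frac{1}{2 \left(23 + S\right)}$)
$\frac{27699}{15642} + \frac{a{\left(156 \right)}}{-9404} = \frac{27699}{15642} + \frac{\frac{1}{2} \frac{1}{23 + 156} \left(137 + 6 \cdot 156\right)}{-9404} = 27699 \cdot \frac{1}{15642} + \frac{137 + 936}{2 \cdot 179} \left(- \frac{1}{9404}\right) = \frac{9233}{5214} + \frac{1}{2} \cdot \frac{1}{179} \cdot 1073 \left(- \frac{1}{9404}\right) = \frac{9233}{5214} + \frac{1073}{358} \left(- \frac{1}{9404}\right) = \frac{9233}{5214} - \frac{1073}{3366632} = \frac{15539259317}{8776809624}$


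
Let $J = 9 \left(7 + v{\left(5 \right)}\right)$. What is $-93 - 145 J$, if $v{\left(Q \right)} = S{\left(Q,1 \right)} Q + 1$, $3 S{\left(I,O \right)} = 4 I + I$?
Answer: $-64908$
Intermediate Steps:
$S{\left(I,O \right)} = \frac{5 I}{3}$ ($S{\left(I,O \right)} = \frac{4 I + I}{3} = \frac{5 I}{3}$)
$v{\left(Q \right)} = 1 + \frac{5 Q^{2}}{3}$ ($v{\left(Q \right)} = \frac{5 Q}{3} Q + 1 = \frac{5 Q^{2}}{3} + 1 = 1 + \frac{5 Q^{2}}{3}$)
$J = 447$ ($J = 9 \left(7 + \left(1 + \frac{5 \cdot 5^{2}}{3}\right)\right) = 9 \left(7 + \left(1 + \frac{5}{3} \cdot 25\right)\right) = 9 \left(7 + \left(1 + \frac{125}{3}\right)\right) = 9 \left(7 + \frac{128}{3}\right) = 9 \cdot \frac{149}{3} = 447$)
$-93 - 145 J = -93 - 64815 = -64908$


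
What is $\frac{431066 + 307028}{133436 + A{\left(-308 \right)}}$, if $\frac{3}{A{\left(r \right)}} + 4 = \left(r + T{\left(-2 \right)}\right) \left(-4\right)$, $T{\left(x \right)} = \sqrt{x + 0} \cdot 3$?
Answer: $\frac{148547164503597944}{26855034461102569} - \frac{26571384 i \sqrt{2}}{26855034461102569} \approx 5.5314 - 1.3993 \cdot 10^{-9} i$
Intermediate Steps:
$T{\left(x \right)} = 3 \sqrt{x}$ ($T{\left(x \right)} = \sqrt{x} 3 = 3 \sqrt{x}$)
$A{\left(r \right)} = \frac{3}{-4 - 4 r - 12 i \sqrt{2}}$ ($A{\left(r \right)} = \frac{3}{-4 + \left(r + 3 \sqrt{-2}\right) \left(-4\right)} = \frac{3}{-4 + \left(r + 3 i \sqrt{2}\right) \left(-4\right)} = \frac{3}{-4 - \left(4 r + 12 i \sqrt{2}\right)} = \frac{3}{-4 - 4 r - 12 i \sqrt{2}}$)
$\frac{431066 + 307028}{133436 + A{\left(-308 \right)}} = \frac{431066 + 307028}{133436 - \frac{3}{4 + 4 \left(-308\right) + 12 i \sqrt{2}}} = \frac{738094}{133436 - \frac{3}{4 - 1232 + 12 i \sqrt{2}}} = \frac{738094}{133436 - \frac{3}{-1228 + 12 i \sqrt{2}}}$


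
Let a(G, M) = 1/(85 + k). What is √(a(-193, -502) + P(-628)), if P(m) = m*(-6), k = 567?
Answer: √400448131/326 ≈ 61.384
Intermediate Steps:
a(G, M) = 1/652 (a(G, M) = 1/(85 + 567) = 1/652)
P(m) = -6*m
√(a(-193, -502) + P(-628)) = √(1/652 - 6*(-628)) = √(1/652 + 3768) = √(2456737/652) = √400448131/326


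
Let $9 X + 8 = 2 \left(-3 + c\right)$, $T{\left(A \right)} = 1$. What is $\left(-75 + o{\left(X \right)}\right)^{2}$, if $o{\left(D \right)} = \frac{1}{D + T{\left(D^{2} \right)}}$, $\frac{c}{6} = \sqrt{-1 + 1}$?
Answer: $\frac{147456}{25} \approx 5898.2$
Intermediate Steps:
$c = 0$ ($c = 6 \sqrt{-1 + 1} = 6 \sqrt{0} = 6 \cdot 0 = 0$)
$X = - \frac{14}{9}$ ($X = - \frac{8}{9} + \frac{2 \left(-3 + 0\right)}{9} = - \frac{8}{9} + \frac{2 \left(-3\right)}{9} = - \frac{8}{9} + \frac{1}{9} \left(-6\right) = - \frac{8}{9} - \frac{2}{3} = - \frac{14}{9} \approx -1.5556$)
$o{\left(D \right)} = \frac{1}{1 + D}$ ($o{\left(D \right)} = \frac{1}{D + 1} = \frac{1}{1 + D}$)
$\left(-75 + o{\left(X \right)}\right)^{2} = \left(-75 + \frac{1}{1 - \frac{14}{9}}\right)^{2} = \left(-75 + \frac{1}{- \frac{5}{9}}\right)^{2} = \left(-75 - \frac{9}{5}\right)^{2} = \left(- \frac{384}{5}\right)^{2} = \frac{147456}{25}$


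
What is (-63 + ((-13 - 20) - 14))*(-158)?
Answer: 17380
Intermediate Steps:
(-63 + ((-13 - 20) - 14))*(-158) = (-63 + (-33 - 14))*(-158) = (-63 - 47)*(-158) = -110*(-158) = 17380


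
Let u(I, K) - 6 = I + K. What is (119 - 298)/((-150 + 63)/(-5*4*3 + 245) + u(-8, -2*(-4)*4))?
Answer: -33115/5463 ≈ -6.0617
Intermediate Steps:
u(I, K) = 6 + I + K (u(I, K) = 6 + (I + K) = 6 + I + K)
(119 - 298)/((-150 + 63)/(-5*4*3 + 245) + u(-8, -2*(-4)*4)) = (119 - 298)/((-150 + 63)/(-5*4*3 + 245) + (6 - 8 - 2*(-4)*4)) = -179/(-87/(-20*3 + 245) + (6 - 8 + 8*4)) = -179/(-87/(-60 + 245) + (6 - 8 + 32)) = -179/(-87/185 + 30) = -179/5463/185 = -179*185/5463 = -33115/5463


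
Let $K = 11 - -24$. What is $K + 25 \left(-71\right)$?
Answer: $-1740$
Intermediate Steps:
$K = 35$ ($K = 11 + 24 = 35$)
$K + 25 \left(-71\right) = 35 + 25 \left(-71\right) = 35 - 1775 = -1740$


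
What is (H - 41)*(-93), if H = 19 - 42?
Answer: 5952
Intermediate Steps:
H = -23
(H - 41)*(-93) = (-23 - 41)*(-93) = -64*(-93) = 5952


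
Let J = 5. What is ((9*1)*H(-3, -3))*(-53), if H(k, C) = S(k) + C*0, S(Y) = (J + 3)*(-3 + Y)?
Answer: 22896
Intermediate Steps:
S(Y) = -24 + 8*Y (S(Y) = (5 + 3)*(-3 + Y) = 8*(-3 + Y) = -24 + 8*Y)
H(k, C) = -24 + 8*k (H(k, C) = (-24 + 8*k) + C*0 = (-24 + 8*k) + 0 = -24 + 8*k)
((9*1)*H(-3, -3))*(-53) = ((9*1)*(-24 + 8*(-3)))*(-53) = (9*(-24 - 24))*(-53) = (9*(-48))*(-53) = -432*(-53) = 22896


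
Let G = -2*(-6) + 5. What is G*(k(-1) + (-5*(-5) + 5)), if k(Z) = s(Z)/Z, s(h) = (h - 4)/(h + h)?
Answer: 935/2 ≈ 467.50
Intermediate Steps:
s(h) = (-4 + h)/(2*h) (s(h) = (-4 + h)/((2*h)) = (-4 + h)*(1/(2*h)) = (-4 + h)/(2*h))
G = 17 (G = 12 + 5 = 17)
k(Z) = (-4 + Z)/(2*Z²) (k(Z) = ((-4 + Z)/(2*Z))/Z = (-4 + Z)/(2*Z²))
G*(k(-1) + (-5*(-5) + 5)) = 17*((½)*(-4 - 1)/(-1)² + (-5*(-5) + 5)) = 17*((½)*1*(-5) + (25 + 5)) = 17*(-5/2 + 30) = 17*(55/2) = 935/2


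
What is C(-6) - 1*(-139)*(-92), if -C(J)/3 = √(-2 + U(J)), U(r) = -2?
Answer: -12788 - 6*I ≈ -12788.0 - 6.0*I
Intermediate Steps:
C(J) = -6*I (C(J) = -3*√(-2 - 2) = -6*I)
C(-6) - 1*(-139)*(-92) = -6*I - 1*(-139)*(-92) = -6*I + 139*(-92) = -6*I - 12788 = -12788 - 6*I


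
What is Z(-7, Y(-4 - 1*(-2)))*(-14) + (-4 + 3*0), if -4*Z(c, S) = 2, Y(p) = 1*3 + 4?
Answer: 3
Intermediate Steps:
Y(p) = 7 (Y(p) = 3 + 4 = 7)
Z(c, S) = -1/2 (Z(c, S) = -1/4*2 = -1/2)
Z(-7, Y(-4 - 1*(-2)))*(-14) + (-4 + 3*0) = -1/2*(-14) + (-4 + 3*0) = 7 + (-4 + 0) = 7 - 4 = 3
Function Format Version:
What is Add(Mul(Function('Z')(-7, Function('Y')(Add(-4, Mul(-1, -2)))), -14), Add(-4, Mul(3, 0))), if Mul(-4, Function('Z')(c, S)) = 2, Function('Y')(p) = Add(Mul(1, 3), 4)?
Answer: 3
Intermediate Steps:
Function('Y')(p) = 7 (Function('Y')(p) = Add(3, 4) = 7)
Function('Z')(c, S) = Rational(-1, 2) (Function('Z')(c, S) = Mul(Rational(-1, 4), 2) = Rational(-1, 2))
Add(Mul(Function('Z')(-7, Function('Y')(Add(-4, Mul(-1, -2)))), -14), Add(-4, Mul(3, 0))) = Add(Mul(Rational(-1, 2), -14), Add(-4, Mul(3, 0))) = Add(7, Add(-4, 0)) = Add(7, -4) = 3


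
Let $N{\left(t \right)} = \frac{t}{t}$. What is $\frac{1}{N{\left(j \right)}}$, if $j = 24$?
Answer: $1$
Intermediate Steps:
$N{\left(t \right)} = 1$
$\frac{1}{N{\left(j \right)}} = 1^{-1} = 1$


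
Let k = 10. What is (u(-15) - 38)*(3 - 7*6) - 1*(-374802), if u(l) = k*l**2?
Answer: 288534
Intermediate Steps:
u(l) = 10*l**2
(u(-15) - 38)*(3 - 7*6) - 1*(-374802) = (10*(-15)**2 - 38)*(3 - 7*6) - 1*(-374802) = (10*225 - 38)*(3 - 42) + 374802 = (2250 - 38)*(-39) + 374802 = 2212*(-39) + 374802 = -86268 + 374802 = 288534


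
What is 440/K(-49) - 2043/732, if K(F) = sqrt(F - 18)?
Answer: -681/244 - 440*I*sqrt(67)/67 ≈ -2.791 - 53.755*I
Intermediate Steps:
K(F) = sqrt(-18 + F)
440/K(-49) - 2043/732 = 440/(sqrt(-18 - 49)) - 2043/732 = 440/(sqrt(-67)) - 2043*1/732 = 440/((I*sqrt(67))) - 681/244 = 440*(-I*sqrt(67)/67) - 681/244 = -440*I*sqrt(67)/67 - 681/244 = -681/244 - 440*I*sqrt(67)/67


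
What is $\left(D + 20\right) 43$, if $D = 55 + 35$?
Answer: $4730$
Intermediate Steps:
$D = 90$
$\left(D + 20\right) 43 = \left(90 + 20\right) 43 = 110 \cdot 43 = 4730$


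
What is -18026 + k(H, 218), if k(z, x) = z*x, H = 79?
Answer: -804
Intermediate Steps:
k(z, x) = x*z
-18026 + k(H, 218) = -18026 + 218*79 = -18026 + 17222 = -804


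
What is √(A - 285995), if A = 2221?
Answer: I*√283774 ≈ 532.7*I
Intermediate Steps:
√(A - 285995) = √(2221 - 285995) = √(-283774) = I*√283774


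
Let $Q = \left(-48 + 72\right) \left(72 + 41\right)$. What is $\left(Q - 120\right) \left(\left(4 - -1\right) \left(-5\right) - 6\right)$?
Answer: $-80352$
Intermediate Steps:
$Q = 2712$ ($Q = 24 \cdot 113 = 2712$)
$\left(Q - 120\right) \left(\left(4 - -1\right) \left(-5\right) - 6\right) = \left(2712 - 120\right) \left(\left(4 - -1\right) \left(-5\right) - 6\right) = 2592 \left(\left(4 + 1\right) \left(-5\right) - 6\right) = 2592 \left(5 \left(-5\right) - 6\right) = 2592 \left(-25 - 6\right) = 2592 \left(-31\right) = -80352$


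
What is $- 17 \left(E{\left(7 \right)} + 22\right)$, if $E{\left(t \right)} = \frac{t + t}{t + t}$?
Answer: $-391$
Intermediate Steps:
$E{\left(t \right)} = 1$ ($E{\left(t \right)} = \frac{2 t}{2 t} = 2 t \frac{1}{2 t} = 1$)
$- 17 \left(E{\left(7 \right)} + 22\right) = - 17 \left(1 + 22\right) = \left(-17\right) 23 = -391$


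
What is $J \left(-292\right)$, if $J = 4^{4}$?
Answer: $-74752$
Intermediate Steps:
$J = 256$
$J \left(-292\right) = 256 \left(-292\right) = -74752$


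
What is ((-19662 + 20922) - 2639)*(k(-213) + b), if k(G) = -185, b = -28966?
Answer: 40199229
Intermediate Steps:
((-19662 + 20922) - 2639)*(k(-213) + b) = ((-19662 + 20922) - 2639)*(-185 - 28966) = (1260 - 2639)*(-29151) = -1379*(-29151) = 40199229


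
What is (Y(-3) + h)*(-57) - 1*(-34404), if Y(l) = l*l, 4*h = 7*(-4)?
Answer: 34290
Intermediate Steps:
h = -7 (h = (7*(-4))/4 = (1/4)*(-28) = -7)
Y(l) = l**2
(Y(-3) + h)*(-57) - 1*(-34404) = ((-3)**2 - 7)*(-57) - 1*(-34404) = (9 - 7)*(-57) + 34404 = 2*(-57) + 34404 = -114 + 34404 = 34290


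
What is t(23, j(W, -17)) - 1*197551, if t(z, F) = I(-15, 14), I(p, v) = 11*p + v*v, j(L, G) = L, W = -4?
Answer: -197520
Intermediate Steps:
I(p, v) = v² + 11*p (I(p, v) = 11*p + v² = v² + 11*p)
t(z, F) = 31 (t(z, F) = 14² + 11*(-15) = 196 - 165 = 31)
t(23, j(W, -17)) - 1*197551 = 31 - 1*197551 = 31 - 197551 = -197520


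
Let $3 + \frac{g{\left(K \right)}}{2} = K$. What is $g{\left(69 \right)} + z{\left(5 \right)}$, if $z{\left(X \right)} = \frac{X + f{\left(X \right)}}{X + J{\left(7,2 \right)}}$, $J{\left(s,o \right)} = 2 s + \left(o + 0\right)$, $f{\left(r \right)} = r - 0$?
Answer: $\frac{2782}{21} \approx 132.48$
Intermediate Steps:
$g{\left(K \right)} = -6 + 2 K$
$f{\left(r \right)} = r$ ($f{\left(r \right)} = r + 0 = r$)
$J{\left(s,o \right)} = o + 2 s$ ($J{\left(s,o \right)} = 2 s + o = o + 2 s$)
$z{\left(X \right)} = \frac{2 X}{16 + X}$ ($z{\left(X \right)} = \frac{X + X}{X + \left(2 + 2 \cdot 7\right)} = \frac{2 X}{X + \left(2 + 14\right)} = \frac{2 X}{X + 16} = \frac{2 X}{16 + X}$)
$g{\left(69 \right)} + z{\left(5 \right)} = \left(-6 + 2 \cdot 69\right) + 2 \cdot 5 \frac{1}{16 + 5} = \left(-6 + 138\right) + 2 \cdot 5 \cdot \frac{1}{21} = 132 + 2 \cdot 5 \cdot \frac{1}{21} = 132 + \frac{10}{21} = \frac{2782}{21}$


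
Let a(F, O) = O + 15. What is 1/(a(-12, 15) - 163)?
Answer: -1/133 ≈ -0.0075188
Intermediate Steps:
a(F, O) = 15 + O
1/(a(-12, 15) - 163) = 1/((15 + 15) - 163) = 1/(30 - 163) = 1/(-133) = -1/133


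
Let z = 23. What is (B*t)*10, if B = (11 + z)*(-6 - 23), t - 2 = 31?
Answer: -325380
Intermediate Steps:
t = 33 (t = 2 + 31 = 33)
B = -986 (B = (11 + 23)*(-6 - 23) = 34*(-29) = -986)
(B*t)*10 = -986*33*10 = -32538*10 = -325380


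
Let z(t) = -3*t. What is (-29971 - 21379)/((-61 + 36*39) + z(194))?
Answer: -51350/761 ≈ -67.477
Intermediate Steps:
(-29971 - 21379)/((-61 + 36*39) + z(194)) = (-29971 - 21379)/((-61 + 36*39) - 3*194) = -51350/((-61 + 1404) - 582) = -51350/(1343 - 582) = -51350/761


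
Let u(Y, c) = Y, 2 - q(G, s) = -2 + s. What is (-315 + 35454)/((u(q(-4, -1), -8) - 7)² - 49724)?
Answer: -35139/49720 ≈ -0.70674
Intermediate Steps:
q(G, s) = 4 - s (q(G, s) = 2 - (-2 + s) = 2 + (2 - s) = 4 - s)
(-315 + 35454)/((u(q(-4, -1), -8) - 7)² - 49724) = (-315 + 35454)/(((4 - 1*(-1)) - 7)² - 49724) = 35139/(((4 + 1) - 7)² - 49724) = 35139/((5 - 7)² - 49724) = 35139/((-2)² - 49724) = 35139/(4 - 49724) = 35139/(-49720) = 35139*(-1/49720) = -35139/49720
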